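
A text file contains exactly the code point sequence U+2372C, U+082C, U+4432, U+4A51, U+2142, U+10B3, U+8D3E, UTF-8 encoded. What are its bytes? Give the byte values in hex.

U+2372C: 4-byte form → F0 A3 9C AC.
U+082C: 3-byte form → E0 A0 AC.
U+4432: 3-byte form → E4 90 B2.
U+4A51: 3-byte form → E4 A9 91.
U+2142: 3-byte form → E2 85 82.
U+10B3: 3-byte form → E1 82 B3.
U+8D3E: 3-byte form → E8 B4 BE.
Concatenated (22 bytes): F0 A3 9C AC E0 A0 AC E4 90 B2 E4 A9 91 E2 85 82 E1 82 B3 E8 B4 BE.

F0 A3 9C AC E0 A0 AC E4 90 B2 E4 A9 91 E2 85 82 E1 82 B3 E8 B4 BE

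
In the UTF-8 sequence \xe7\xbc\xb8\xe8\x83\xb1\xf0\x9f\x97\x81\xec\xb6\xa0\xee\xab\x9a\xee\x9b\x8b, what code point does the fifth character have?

Offset 0: leading byte 0xE7 = 11100111 → 3-byte char #1 = E7 BC B8.
Offset 3: leading byte 0xE8 = 11101000 → 3-byte char #2 = E8 83 B1.
Offset 6: leading byte 0xF0 = 11110000 → 4-byte char #3 = F0 9F 97 81.
Offset 10: leading byte 0xEC = 11101100 → 3-byte char #4 = EC B6 A0.
Offset 13: leading byte 0xEE = 11101110 → 3-byte char #5 = EE AB 9A.
Leading byte 0xEE = 11101110 matches 1110xxxx → 3-byte sequence.
Byte 1: 0xEE = 11101110, payload 1110 (4 bits).
Byte 2: 0xAB = 10101011 (10xxxxxx ✓), payload 101011.
Byte 3: 0x9A = 10011010 (10xxxxxx ✓), payload 011010.
Concatenate: 1110101011011010 = 0xEADA (16 bits → U+EADA).

U+EADA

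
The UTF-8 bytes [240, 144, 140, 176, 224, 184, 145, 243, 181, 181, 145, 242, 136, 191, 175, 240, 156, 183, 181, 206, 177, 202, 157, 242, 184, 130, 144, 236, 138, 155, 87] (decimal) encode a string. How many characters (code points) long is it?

Byte at offset 0: 0xF0 = 11110000 → 4-byte char (#1). Advance 4.
Byte at offset 4: 0xE0 = 11100000 → 3-byte char (#2). Advance 3.
Byte at offset 7: 0xF3 = 11110011 → 4-byte char (#3). Advance 4.
Byte at offset 11: 0xF2 = 11110010 → 4-byte char (#4). Advance 4.
Byte at offset 15: 0xF0 = 11110000 → 4-byte char (#5). Advance 4.
Byte at offset 19: 0xCE = 11001110 → 2-byte char (#6). Advance 2.
Byte at offset 21: 0xCA = 11001010 → 2-byte char (#7). Advance 2.
Byte at offset 23: 0xF2 = 11110010 → 4-byte char (#8). Advance 4.
Byte at offset 27: 0xEC = 11101100 → 3-byte char (#9). Advance 3.
Byte at offset 30: 0x57 = 01010111 → 1-byte char (#10). Advance 1.
Reached end at offset 31 after 10 code points.

10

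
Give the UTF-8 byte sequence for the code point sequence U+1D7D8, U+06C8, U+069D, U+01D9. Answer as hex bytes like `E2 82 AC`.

U+1D7D8: 4-byte form → F0 9D 9F 98.
U+06C8: 2-byte form → DB 88.
U+069D: 2-byte form → DA 9D.
U+01D9: 2-byte form → C7 99.
Concatenated (10 bytes): F0 9D 9F 98 DB 88 DA 9D C7 99.

F0 9D 9F 98 DB 88 DA 9D C7 99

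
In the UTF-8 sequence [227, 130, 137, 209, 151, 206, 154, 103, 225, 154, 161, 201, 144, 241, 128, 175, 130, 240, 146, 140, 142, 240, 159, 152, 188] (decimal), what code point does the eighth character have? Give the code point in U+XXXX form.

Offset 0: leading byte 0xE3 = 11100011 → 3-byte char #1 = E3 82 89.
Offset 3: leading byte 0xD1 = 11010001 → 2-byte char #2 = D1 97.
Offset 5: leading byte 0xCE = 11001110 → 2-byte char #3 = CE 9A.
Offset 7: leading byte 0x67 = 01100111 → 1-byte char #4 = 67.
Offset 8: leading byte 0xE1 = 11100001 → 3-byte char #5 = E1 9A A1.
Offset 11: leading byte 0xC9 = 11001001 → 2-byte char #6 = C9 90.
Offset 13: leading byte 0xF1 = 11110001 → 4-byte char #7 = F1 80 AF 82.
Offset 17: leading byte 0xF0 = 11110000 → 4-byte char #8 = F0 92 8C 8E.
Leading byte 0xF0 = 11110000 matches 11110xxx → 4-byte sequence.
Byte 1: 0xF0 = 11110000, payload 000 (3 bits).
Byte 2: 0x92 = 10010010 (10xxxxxx ✓), payload 010010.
Byte 3: 0x8C = 10001100 (10xxxxxx ✓), payload 001100.
Byte 4: 0x8E = 10001110 (10xxxxxx ✓), payload 001110.
Concatenate: 000010010001100001110 = 0x1230E (21 bits → U+1230E).

U+1230E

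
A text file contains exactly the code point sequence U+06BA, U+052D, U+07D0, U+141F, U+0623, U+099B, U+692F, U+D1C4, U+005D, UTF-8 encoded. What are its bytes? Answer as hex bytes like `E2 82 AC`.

DA BA D4 AD DF 90 E1 90 9F D8 A3 E0 A6 9B E6 A4 AF ED 87 84 5D

U+06BA: 2-byte form → DA BA.
U+052D: 2-byte form → D4 AD.
U+07D0: 2-byte form → DF 90.
U+141F: 3-byte form → E1 90 9F.
U+0623: 2-byte form → D8 A3.
U+099B: 3-byte form → E0 A6 9B.
U+692F: 3-byte form → E6 A4 AF.
U+D1C4: 3-byte form → ED 87 84.
U+005D: 1-byte form → 5D.
Concatenated (21 bytes): DA BA D4 AD DF 90 E1 90 9F D8 A3 E0 A6 9B E6 A4 AF ED 87 84 5D.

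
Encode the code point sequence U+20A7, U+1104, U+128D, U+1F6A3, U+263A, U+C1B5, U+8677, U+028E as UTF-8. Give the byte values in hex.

E2 82 A7 E1 84 84 E1 8A 8D F0 9F 9A A3 E2 98 BA EC 86 B5 E8 99 B7 CA 8E

U+20A7: 3-byte form → E2 82 A7.
U+1104: 3-byte form → E1 84 84.
U+128D: 3-byte form → E1 8A 8D.
U+1F6A3: 4-byte form → F0 9F 9A A3.
U+263A: 3-byte form → E2 98 BA.
U+C1B5: 3-byte form → EC 86 B5.
U+8677: 3-byte form → E8 99 B7.
U+028E: 2-byte form → CA 8E.
Concatenated (24 bytes): E2 82 A7 E1 84 84 E1 8A 8D F0 9F 9A A3 E2 98 BA EC 86 B5 E8 99 B7 CA 8E.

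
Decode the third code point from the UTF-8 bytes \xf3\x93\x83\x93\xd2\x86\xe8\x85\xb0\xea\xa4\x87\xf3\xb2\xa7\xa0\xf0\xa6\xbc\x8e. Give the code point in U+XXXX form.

Offset 0: leading byte 0xF3 = 11110011 → 4-byte char #1 = F3 93 83 93.
Offset 4: leading byte 0xD2 = 11010010 → 2-byte char #2 = D2 86.
Offset 6: leading byte 0xE8 = 11101000 → 3-byte char #3 = E8 85 B0.
Leading byte 0xE8 = 11101000 matches 1110xxxx → 3-byte sequence.
Byte 1: 0xE8 = 11101000, payload 1000 (4 bits).
Byte 2: 0x85 = 10000101 (10xxxxxx ✓), payload 000101.
Byte 3: 0xB0 = 10110000 (10xxxxxx ✓), payload 110000.
Concatenate: 1000000101110000 = 0x8170 (16 bits → U+8170).

U+8170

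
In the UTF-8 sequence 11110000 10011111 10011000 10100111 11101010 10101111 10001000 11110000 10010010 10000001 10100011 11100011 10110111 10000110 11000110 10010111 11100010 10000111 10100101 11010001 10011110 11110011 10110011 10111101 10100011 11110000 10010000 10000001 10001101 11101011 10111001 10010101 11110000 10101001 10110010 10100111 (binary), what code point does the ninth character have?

Offset 0: leading byte 0xF0 = 11110000 → 4-byte char #1 = F0 9F 98 A7.
Offset 4: leading byte 0xEA = 11101010 → 3-byte char #2 = EA AF 88.
Offset 7: leading byte 0xF0 = 11110000 → 4-byte char #3 = F0 92 81 A3.
Offset 11: leading byte 0xE3 = 11100011 → 3-byte char #4 = E3 B7 86.
Offset 14: leading byte 0xC6 = 11000110 → 2-byte char #5 = C6 97.
Offset 16: leading byte 0xE2 = 11100010 → 3-byte char #6 = E2 87 A5.
Offset 19: leading byte 0xD1 = 11010001 → 2-byte char #7 = D1 9E.
Offset 21: leading byte 0xF3 = 11110011 → 4-byte char #8 = F3 B3 BD A3.
Offset 25: leading byte 0xF0 = 11110000 → 4-byte char #9 = F0 90 81 8D.
Leading byte 0xF0 = 11110000 matches 11110xxx → 4-byte sequence.
Byte 1: 0xF0 = 11110000, payload 000 (3 bits).
Byte 2: 0x90 = 10010000 (10xxxxxx ✓), payload 010000.
Byte 3: 0x81 = 10000001 (10xxxxxx ✓), payload 000001.
Byte 4: 0x8D = 10001101 (10xxxxxx ✓), payload 001101.
Concatenate: 000010000000001001101 = 0x1004D (21 bits → U+1004D).

U+1004D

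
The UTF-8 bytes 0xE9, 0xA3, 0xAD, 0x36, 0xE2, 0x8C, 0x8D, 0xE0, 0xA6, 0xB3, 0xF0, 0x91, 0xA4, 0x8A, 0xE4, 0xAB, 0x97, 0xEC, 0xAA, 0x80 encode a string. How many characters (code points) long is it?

Byte at offset 0: 0xE9 = 11101001 → 3-byte char (#1). Advance 3.
Byte at offset 3: 0x36 = 00110110 → 1-byte char (#2). Advance 1.
Byte at offset 4: 0xE2 = 11100010 → 3-byte char (#3). Advance 3.
Byte at offset 7: 0xE0 = 11100000 → 3-byte char (#4). Advance 3.
Byte at offset 10: 0xF0 = 11110000 → 4-byte char (#5). Advance 4.
Byte at offset 14: 0xE4 = 11100100 → 3-byte char (#6). Advance 3.
Byte at offset 17: 0xEC = 11101100 → 3-byte char (#7). Advance 3.
Reached end at offset 20 after 7 code points.

7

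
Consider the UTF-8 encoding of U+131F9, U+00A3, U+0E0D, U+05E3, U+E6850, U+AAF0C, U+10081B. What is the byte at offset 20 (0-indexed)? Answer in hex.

U+131F9 → 4-byte form F0 93 87 B9 at offsets 0–3.
U+00A3 → 2-byte form C2 A3 at offsets 4–5.
U+0E0D → 3-byte form E0 B8 8D at offsets 6–8.
U+05E3 → 2-byte form D7 A3 at offsets 9–10.
U+E6850 → 4-byte form F3 A6 A1 90 at offsets 11–14.
U+AAF0C → 4-byte form F2 AA BC 8C at offsets 15–18.
U+10081B → 4-byte form F4 80 A0 9B at offsets 19–22.
Offset 20 falls in char 7's range; it's byte 2 of F4 80 A0 9B = 0x80.

0x80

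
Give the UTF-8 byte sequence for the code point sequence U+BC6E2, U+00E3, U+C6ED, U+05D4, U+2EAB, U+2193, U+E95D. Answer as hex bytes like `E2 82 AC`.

F2 BC 9B A2 C3 A3 EC 9B AD D7 94 E2 BA AB E2 86 93 EE A5 9D

U+BC6E2: 4-byte form → F2 BC 9B A2.
U+00E3: 2-byte form → C3 A3.
U+C6ED: 3-byte form → EC 9B AD.
U+05D4: 2-byte form → D7 94.
U+2EAB: 3-byte form → E2 BA AB.
U+2193: 3-byte form → E2 86 93.
U+E95D: 3-byte form → EE A5 9D.
Concatenated (20 bytes): F2 BC 9B A2 C3 A3 EC 9B AD D7 94 E2 BA AB E2 86 93 EE A5 9D.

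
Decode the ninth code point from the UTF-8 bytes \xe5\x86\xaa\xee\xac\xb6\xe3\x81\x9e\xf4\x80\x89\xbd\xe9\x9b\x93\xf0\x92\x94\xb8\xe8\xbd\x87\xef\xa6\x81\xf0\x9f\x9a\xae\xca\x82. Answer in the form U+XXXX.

U+1F6AE

Offset 0: leading byte 0xE5 = 11100101 → 3-byte char #1 = E5 86 AA.
Offset 3: leading byte 0xEE = 11101110 → 3-byte char #2 = EE AC B6.
Offset 6: leading byte 0xE3 = 11100011 → 3-byte char #3 = E3 81 9E.
Offset 9: leading byte 0xF4 = 11110100 → 4-byte char #4 = F4 80 89 BD.
Offset 13: leading byte 0xE9 = 11101001 → 3-byte char #5 = E9 9B 93.
Offset 16: leading byte 0xF0 = 11110000 → 4-byte char #6 = F0 92 94 B8.
Offset 20: leading byte 0xE8 = 11101000 → 3-byte char #7 = E8 BD 87.
Offset 23: leading byte 0xEF = 11101111 → 3-byte char #8 = EF A6 81.
Offset 26: leading byte 0xF0 = 11110000 → 4-byte char #9 = F0 9F 9A AE.
Leading byte 0xF0 = 11110000 matches 11110xxx → 4-byte sequence.
Byte 1: 0xF0 = 11110000, payload 000 (3 bits).
Byte 2: 0x9F = 10011111 (10xxxxxx ✓), payload 011111.
Byte 3: 0x9A = 10011010 (10xxxxxx ✓), payload 011010.
Byte 4: 0xAE = 10101110 (10xxxxxx ✓), payload 101110.
Concatenate: 000011111011010101110 = 0x1F6AE (21 bits → U+1F6AE).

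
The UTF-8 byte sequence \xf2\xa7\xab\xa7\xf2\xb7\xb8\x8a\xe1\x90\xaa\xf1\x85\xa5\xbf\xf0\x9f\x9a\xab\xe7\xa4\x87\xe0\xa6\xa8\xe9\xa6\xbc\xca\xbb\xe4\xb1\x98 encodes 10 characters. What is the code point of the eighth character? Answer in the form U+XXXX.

U+99BC

Offset 0: leading byte 0xF2 = 11110010 → 4-byte char #1 = F2 A7 AB A7.
Offset 4: leading byte 0xF2 = 11110010 → 4-byte char #2 = F2 B7 B8 8A.
Offset 8: leading byte 0xE1 = 11100001 → 3-byte char #3 = E1 90 AA.
Offset 11: leading byte 0xF1 = 11110001 → 4-byte char #4 = F1 85 A5 BF.
Offset 15: leading byte 0xF0 = 11110000 → 4-byte char #5 = F0 9F 9A AB.
Offset 19: leading byte 0xE7 = 11100111 → 3-byte char #6 = E7 A4 87.
Offset 22: leading byte 0xE0 = 11100000 → 3-byte char #7 = E0 A6 A8.
Offset 25: leading byte 0xE9 = 11101001 → 3-byte char #8 = E9 A6 BC.
Leading byte 0xE9 = 11101001 matches 1110xxxx → 3-byte sequence.
Byte 1: 0xE9 = 11101001, payload 1001 (4 bits).
Byte 2: 0xA6 = 10100110 (10xxxxxx ✓), payload 100110.
Byte 3: 0xBC = 10111100 (10xxxxxx ✓), payload 111100.
Concatenate: 1001100110111100 = 0x99BC (16 bits → U+99BC).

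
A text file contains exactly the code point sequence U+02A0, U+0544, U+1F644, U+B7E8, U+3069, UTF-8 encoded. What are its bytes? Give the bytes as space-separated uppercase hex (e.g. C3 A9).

U+02A0: 2-byte form → CA A0.
U+0544: 2-byte form → D5 84.
U+1F644: 4-byte form → F0 9F 99 84.
U+B7E8: 3-byte form → EB 9F A8.
U+3069: 3-byte form → E3 81 A9.
Concatenated (14 bytes): CA A0 D5 84 F0 9F 99 84 EB 9F A8 E3 81 A9.

CA A0 D5 84 F0 9F 99 84 EB 9F A8 E3 81 A9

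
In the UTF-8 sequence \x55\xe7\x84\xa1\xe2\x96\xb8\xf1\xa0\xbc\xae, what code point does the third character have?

Offset 0: leading byte 0x55 = 01010101 → 1-byte char #1 = 55.
Offset 1: leading byte 0xE7 = 11100111 → 3-byte char #2 = E7 84 A1.
Offset 4: leading byte 0xE2 = 11100010 → 3-byte char #3 = E2 96 B8.
Leading byte 0xE2 = 11100010 matches 1110xxxx → 3-byte sequence.
Byte 1: 0xE2 = 11100010, payload 0010 (4 bits).
Byte 2: 0x96 = 10010110 (10xxxxxx ✓), payload 010110.
Byte 3: 0xB8 = 10111000 (10xxxxxx ✓), payload 111000.
Concatenate: 0010010110111000 = 0x25B8 (16 bits → U+25B8).

U+25B8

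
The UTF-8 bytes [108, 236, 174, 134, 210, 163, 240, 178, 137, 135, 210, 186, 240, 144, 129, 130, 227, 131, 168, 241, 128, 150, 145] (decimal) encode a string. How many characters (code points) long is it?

8

Byte at offset 0: 0x6C = 01101100 → 1-byte char (#1). Advance 1.
Byte at offset 1: 0xEC = 11101100 → 3-byte char (#2). Advance 3.
Byte at offset 4: 0xD2 = 11010010 → 2-byte char (#3). Advance 2.
Byte at offset 6: 0xF0 = 11110000 → 4-byte char (#4). Advance 4.
Byte at offset 10: 0xD2 = 11010010 → 2-byte char (#5). Advance 2.
Byte at offset 12: 0xF0 = 11110000 → 4-byte char (#6). Advance 4.
Byte at offset 16: 0xE3 = 11100011 → 3-byte char (#7). Advance 3.
Byte at offset 19: 0xF1 = 11110001 → 4-byte char (#8). Advance 4.
Reached end at offset 23 after 8 code points.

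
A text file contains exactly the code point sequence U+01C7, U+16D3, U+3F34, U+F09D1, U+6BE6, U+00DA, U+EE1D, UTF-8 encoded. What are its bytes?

C7 87 E1 9B 93 E3 BC B4 F3 B0 A7 91 E6 AF A6 C3 9A EE B8 9D

U+01C7: 2-byte form → C7 87.
U+16D3: 3-byte form → E1 9B 93.
U+3F34: 3-byte form → E3 BC B4.
U+F09D1: 4-byte form → F3 B0 A7 91.
U+6BE6: 3-byte form → E6 AF A6.
U+00DA: 2-byte form → C3 9A.
U+EE1D: 3-byte form → EE B8 9D.
Concatenated (20 bytes): C7 87 E1 9B 93 E3 BC B4 F3 B0 A7 91 E6 AF A6 C3 9A EE B8 9D.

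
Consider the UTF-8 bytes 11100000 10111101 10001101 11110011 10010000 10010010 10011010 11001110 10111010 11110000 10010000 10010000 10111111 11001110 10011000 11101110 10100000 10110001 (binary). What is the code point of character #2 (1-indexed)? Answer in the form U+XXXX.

U+D049A

Offset 0: leading byte 0xE0 = 11100000 → 3-byte char #1 = E0 BD 8D.
Offset 3: leading byte 0xF3 = 11110011 → 4-byte char #2 = F3 90 92 9A.
Leading byte 0xF3 = 11110011 matches 11110xxx → 4-byte sequence.
Byte 1: 0xF3 = 11110011, payload 011 (3 bits).
Byte 2: 0x90 = 10010000 (10xxxxxx ✓), payload 010000.
Byte 3: 0x92 = 10010010 (10xxxxxx ✓), payload 010010.
Byte 4: 0x9A = 10011010 (10xxxxxx ✓), payload 011010.
Concatenate: 011010000010010011010 = 0xD049A (21 bits → U+D049A).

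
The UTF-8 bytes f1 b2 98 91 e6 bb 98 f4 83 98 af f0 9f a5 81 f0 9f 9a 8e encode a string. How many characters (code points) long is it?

Byte at offset 0: 0xF1 = 11110001 → 4-byte char (#1). Advance 4.
Byte at offset 4: 0xE6 = 11100110 → 3-byte char (#2). Advance 3.
Byte at offset 7: 0xF4 = 11110100 → 4-byte char (#3). Advance 4.
Byte at offset 11: 0xF0 = 11110000 → 4-byte char (#4). Advance 4.
Byte at offset 15: 0xF0 = 11110000 → 4-byte char (#5). Advance 4.
Reached end at offset 19 after 5 code points.

5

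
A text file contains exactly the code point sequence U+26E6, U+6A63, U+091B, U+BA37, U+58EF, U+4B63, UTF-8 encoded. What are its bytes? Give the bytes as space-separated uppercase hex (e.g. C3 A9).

U+26E6: 3-byte form → E2 9B A6.
U+6A63: 3-byte form → E6 A9 A3.
U+091B: 3-byte form → E0 A4 9B.
U+BA37: 3-byte form → EB A8 B7.
U+58EF: 3-byte form → E5 A3 AF.
U+4B63: 3-byte form → E4 AD A3.
Concatenated (18 bytes): E2 9B A6 E6 A9 A3 E0 A4 9B EB A8 B7 E5 A3 AF E4 AD A3.

E2 9B A6 E6 A9 A3 E0 A4 9B EB A8 B7 E5 A3 AF E4 AD A3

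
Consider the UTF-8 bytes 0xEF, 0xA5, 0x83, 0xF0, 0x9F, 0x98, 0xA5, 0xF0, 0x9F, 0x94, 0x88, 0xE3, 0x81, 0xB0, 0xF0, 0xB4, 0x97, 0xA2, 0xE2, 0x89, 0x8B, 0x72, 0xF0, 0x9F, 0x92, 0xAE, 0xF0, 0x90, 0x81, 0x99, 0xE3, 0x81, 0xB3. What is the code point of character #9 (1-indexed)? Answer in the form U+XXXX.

U+10059

Offset 0: leading byte 0xEF = 11101111 → 3-byte char #1 = EF A5 83.
Offset 3: leading byte 0xF0 = 11110000 → 4-byte char #2 = F0 9F 98 A5.
Offset 7: leading byte 0xF0 = 11110000 → 4-byte char #3 = F0 9F 94 88.
Offset 11: leading byte 0xE3 = 11100011 → 3-byte char #4 = E3 81 B0.
Offset 14: leading byte 0xF0 = 11110000 → 4-byte char #5 = F0 B4 97 A2.
Offset 18: leading byte 0xE2 = 11100010 → 3-byte char #6 = E2 89 8B.
Offset 21: leading byte 0x72 = 01110010 → 1-byte char #7 = 72.
Offset 22: leading byte 0xF0 = 11110000 → 4-byte char #8 = F0 9F 92 AE.
Offset 26: leading byte 0xF0 = 11110000 → 4-byte char #9 = F0 90 81 99.
Leading byte 0xF0 = 11110000 matches 11110xxx → 4-byte sequence.
Byte 1: 0xF0 = 11110000, payload 000 (3 bits).
Byte 2: 0x90 = 10010000 (10xxxxxx ✓), payload 010000.
Byte 3: 0x81 = 10000001 (10xxxxxx ✓), payload 000001.
Byte 4: 0x99 = 10011001 (10xxxxxx ✓), payload 011001.
Concatenate: 000010000000001011001 = 0x10059 (21 bits → U+10059).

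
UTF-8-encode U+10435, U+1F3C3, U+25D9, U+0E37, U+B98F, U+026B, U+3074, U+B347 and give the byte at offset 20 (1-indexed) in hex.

1-indexed offset 20 is 0-indexed offset 19.
U+10435 → 4-byte form F0 90 90 B5 at offsets 0–3.
U+1F3C3 → 4-byte form F0 9F 8F 83 at offsets 4–7.
U+25D9 → 3-byte form E2 97 99 at offsets 8–10.
U+0E37 → 3-byte form E0 B8 B7 at offsets 11–13.
U+B98F → 3-byte form EB A6 8F at offsets 14–16.
U+026B → 2-byte form C9 AB at offsets 17–18.
U+3074 → 3-byte form E3 81 B4 at offsets 19–21.
Offset 19 falls in char 7's range; it's byte 1 of E3 81 B4 = 0xE3.

0xE3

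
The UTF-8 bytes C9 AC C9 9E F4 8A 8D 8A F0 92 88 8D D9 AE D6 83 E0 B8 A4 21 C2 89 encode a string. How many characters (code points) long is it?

9

Byte at offset 0: 0xC9 = 11001001 → 2-byte char (#1). Advance 2.
Byte at offset 2: 0xC9 = 11001001 → 2-byte char (#2). Advance 2.
Byte at offset 4: 0xF4 = 11110100 → 4-byte char (#3). Advance 4.
Byte at offset 8: 0xF0 = 11110000 → 4-byte char (#4). Advance 4.
Byte at offset 12: 0xD9 = 11011001 → 2-byte char (#5). Advance 2.
Byte at offset 14: 0xD6 = 11010110 → 2-byte char (#6). Advance 2.
Byte at offset 16: 0xE0 = 11100000 → 3-byte char (#7). Advance 3.
Byte at offset 19: 0x21 = 00100001 → 1-byte char (#8). Advance 1.
Byte at offset 20: 0xC2 = 11000010 → 2-byte char (#9). Advance 2.
Reached end at offset 22 after 9 code points.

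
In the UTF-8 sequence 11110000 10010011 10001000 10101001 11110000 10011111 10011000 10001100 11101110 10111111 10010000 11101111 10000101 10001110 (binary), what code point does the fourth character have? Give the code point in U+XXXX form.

Offset 0: leading byte 0xF0 = 11110000 → 4-byte char #1 = F0 93 88 A9.
Offset 4: leading byte 0xF0 = 11110000 → 4-byte char #2 = F0 9F 98 8C.
Offset 8: leading byte 0xEE = 11101110 → 3-byte char #3 = EE BF 90.
Offset 11: leading byte 0xEF = 11101111 → 3-byte char #4 = EF 85 8E.
Leading byte 0xEF = 11101111 matches 1110xxxx → 3-byte sequence.
Byte 1: 0xEF = 11101111, payload 1111 (4 bits).
Byte 2: 0x85 = 10000101 (10xxxxxx ✓), payload 000101.
Byte 3: 0x8E = 10001110 (10xxxxxx ✓), payload 001110.
Concatenate: 1111000101001110 = 0xF14E (16 bits → U+F14E).

U+F14E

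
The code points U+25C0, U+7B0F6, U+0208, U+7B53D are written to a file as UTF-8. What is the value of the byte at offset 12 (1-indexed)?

0x94

1-indexed offset 12 is 0-indexed offset 11.
U+25C0 → 3-byte form E2 97 80 at offsets 0–2.
U+7B0F6 → 4-byte form F1 BB 83 B6 at offsets 3–6.
U+0208 → 2-byte form C8 88 at offsets 7–8.
U+7B53D → 4-byte form F1 BB 94 BD at offsets 9–12.
Offset 11 falls in char 4's range; it's byte 3 of F1 BB 94 BD = 0x94.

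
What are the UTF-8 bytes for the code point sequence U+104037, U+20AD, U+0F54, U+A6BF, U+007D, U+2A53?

U+104037: 4-byte form → F4 84 80 B7.
U+20AD: 3-byte form → E2 82 AD.
U+0F54: 3-byte form → E0 BD 94.
U+A6BF: 3-byte form → EA 9A BF.
U+007D: 1-byte form → 7D.
U+2A53: 3-byte form → E2 A9 93.
Concatenated (17 bytes): F4 84 80 B7 E2 82 AD E0 BD 94 EA 9A BF 7D E2 A9 93.

F4 84 80 B7 E2 82 AD E0 BD 94 EA 9A BF 7D E2 A9 93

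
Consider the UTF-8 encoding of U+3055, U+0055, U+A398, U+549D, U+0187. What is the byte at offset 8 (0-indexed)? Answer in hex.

0x92

U+3055 → 3-byte form E3 81 95 at offsets 0–2.
U+0055 → 1-byte form 55 at offsets 3–3.
U+A398 → 3-byte form EA 8E 98 at offsets 4–6.
U+549D → 3-byte form E5 92 9D at offsets 7–9.
Offset 8 falls in char 4's range; it's byte 2 of E5 92 9D = 0x92.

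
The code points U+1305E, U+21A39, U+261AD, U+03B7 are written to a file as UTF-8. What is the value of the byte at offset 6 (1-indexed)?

0xA1

1-indexed offset 6 is 0-indexed offset 5.
U+1305E → 4-byte form F0 93 81 9E at offsets 0–3.
U+21A39 → 4-byte form F0 A1 A8 B9 at offsets 4–7.
Offset 5 falls in char 2's range; it's byte 2 of F0 A1 A8 B9 = 0xA1.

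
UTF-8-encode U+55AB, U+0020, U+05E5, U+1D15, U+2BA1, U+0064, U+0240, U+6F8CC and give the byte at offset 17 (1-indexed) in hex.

0xAF

1-indexed offset 17 is 0-indexed offset 16.
U+55AB → 3-byte form E5 96 AB at offsets 0–2.
U+0020 → 1-byte form 20 at offsets 3–3.
U+05E5 → 2-byte form D7 A5 at offsets 4–5.
U+1D15 → 3-byte form E1 B4 95 at offsets 6–8.
U+2BA1 → 3-byte form E2 AE A1 at offsets 9–11.
U+0064 → 1-byte form 64 at offsets 12–12.
U+0240 → 2-byte form C9 80 at offsets 13–14.
U+6F8CC → 4-byte form F1 AF A3 8C at offsets 15–18.
Offset 16 falls in char 8's range; it's byte 2 of F1 AF A3 8C = 0xAF.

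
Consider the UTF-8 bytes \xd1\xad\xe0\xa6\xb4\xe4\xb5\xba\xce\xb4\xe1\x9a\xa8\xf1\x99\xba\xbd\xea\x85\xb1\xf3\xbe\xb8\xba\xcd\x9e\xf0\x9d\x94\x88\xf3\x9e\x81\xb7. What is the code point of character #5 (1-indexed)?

U+16A8

Offset 0: leading byte 0xD1 = 11010001 → 2-byte char #1 = D1 AD.
Offset 2: leading byte 0xE0 = 11100000 → 3-byte char #2 = E0 A6 B4.
Offset 5: leading byte 0xE4 = 11100100 → 3-byte char #3 = E4 B5 BA.
Offset 8: leading byte 0xCE = 11001110 → 2-byte char #4 = CE B4.
Offset 10: leading byte 0xE1 = 11100001 → 3-byte char #5 = E1 9A A8.
Leading byte 0xE1 = 11100001 matches 1110xxxx → 3-byte sequence.
Byte 1: 0xE1 = 11100001, payload 0001 (4 bits).
Byte 2: 0x9A = 10011010 (10xxxxxx ✓), payload 011010.
Byte 3: 0xA8 = 10101000 (10xxxxxx ✓), payload 101000.
Concatenate: 0001011010101000 = 0x16A8 (16 bits → U+16A8).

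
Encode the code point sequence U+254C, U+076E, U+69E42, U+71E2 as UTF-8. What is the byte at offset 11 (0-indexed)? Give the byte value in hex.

0xA2

U+254C → 3-byte form E2 95 8C at offsets 0–2.
U+076E → 2-byte form DD AE at offsets 3–4.
U+69E42 → 4-byte form F1 A9 B9 82 at offsets 5–8.
U+71E2 → 3-byte form E7 87 A2 at offsets 9–11.
Offset 11 falls in char 4's range; it's byte 3 of E7 87 A2 = 0xA2.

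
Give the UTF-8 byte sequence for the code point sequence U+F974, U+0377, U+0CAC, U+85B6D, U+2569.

EF A5 B4 CD B7 E0 B2 AC F2 85 AD AD E2 95 A9

U+F974: 3-byte form → EF A5 B4.
U+0377: 2-byte form → CD B7.
U+0CAC: 3-byte form → E0 B2 AC.
U+85B6D: 4-byte form → F2 85 AD AD.
U+2569: 3-byte form → E2 95 A9.
Concatenated (15 bytes): EF A5 B4 CD B7 E0 B2 AC F2 85 AD AD E2 95 A9.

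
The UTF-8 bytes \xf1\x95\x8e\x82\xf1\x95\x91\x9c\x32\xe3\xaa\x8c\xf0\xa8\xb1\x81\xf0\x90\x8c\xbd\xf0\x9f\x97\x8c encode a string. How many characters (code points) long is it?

Byte at offset 0: 0xF1 = 11110001 → 4-byte char (#1). Advance 4.
Byte at offset 4: 0xF1 = 11110001 → 4-byte char (#2). Advance 4.
Byte at offset 8: 0x32 = 00110010 → 1-byte char (#3). Advance 1.
Byte at offset 9: 0xE3 = 11100011 → 3-byte char (#4). Advance 3.
Byte at offset 12: 0xF0 = 11110000 → 4-byte char (#5). Advance 4.
Byte at offset 16: 0xF0 = 11110000 → 4-byte char (#6). Advance 4.
Byte at offset 20: 0xF0 = 11110000 → 4-byte char (#7). Advance 4.
Reached end at offset 24 after 7 code points.

7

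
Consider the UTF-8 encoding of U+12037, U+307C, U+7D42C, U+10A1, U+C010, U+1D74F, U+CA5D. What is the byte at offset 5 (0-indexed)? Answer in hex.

U+12037 → 4-byte form F0 92 80 B7 at offsets 0–3.
U+307C → 3-byte form E3 81 BC at offsets 4–6.
Offset 5 falls in char 2's range; it's byte 2 of E3 81 BC = 0x81.

0x81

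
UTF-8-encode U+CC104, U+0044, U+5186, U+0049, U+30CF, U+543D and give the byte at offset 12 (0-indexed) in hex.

U+CC104 → 4-byte form F3 8C 84 84 at offsets 0–3.
U+0044 → 1-byte form 44 at offsets 4–4.
U+5186 → 3-byte form E5 86 86 at offsets 5–7.
U+0049 → 1-byte form 49 at offsets 8–8.
U+30CF → 3-byte form E3 83 8F at offsets 9–11.
U+543D → 3-byte form E5 90 BD at offsets 12–14.
Offset 12 falls in char 6's range; it's byte 1 of E5 90 BD = 0xE5.

0xE5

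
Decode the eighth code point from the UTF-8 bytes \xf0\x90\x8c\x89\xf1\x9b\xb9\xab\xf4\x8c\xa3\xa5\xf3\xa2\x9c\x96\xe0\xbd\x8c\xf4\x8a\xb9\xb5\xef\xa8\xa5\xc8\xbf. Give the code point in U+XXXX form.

Offset 0: leading byte 0xF0 = 11110000 → 4-byte char #1 = F0 90 8C 89.
Offset 4: leading byte 0xF1 = 11110001 → 4-byte char #2 = F1 9B B9 AB.
Offset 8: leading byte 0xF4 = 11110100 → 4-byte char #3 = F4 8C A3 A5.
Offset 12: leading byte 0xF3 = 11110011 → 4-byte char #4 = F3 A2 9C 96.
Offset 16: leading byte 0xE0 = 11100000 → 3-byte char #5 = E0 BD 8C.
Offset 19: leading byte 0xF4 = 11110100 → 4-byte char #6 = F4 8A B9 B5.
Offset 23: leading byte 0xEF = 11101111 → 3-byte char #7 = EF A8 A5.
Offset 26: leading byte 0xC8 = 11001000 → 2-byte char #8 = C8 BF.
Leading byte 0xC8 = 11001000 matches 110xxxxx → 2-byte sequence.
Byte 1: 0xC8 = 11001000, payload 01000 (5 bits).
Byte 2: 0xBF = 10111111 (10xxxxxx ✓), payload 111111.
Concatenate: 01000111111 = 0x23F (11 bits → U+023F).

U+023F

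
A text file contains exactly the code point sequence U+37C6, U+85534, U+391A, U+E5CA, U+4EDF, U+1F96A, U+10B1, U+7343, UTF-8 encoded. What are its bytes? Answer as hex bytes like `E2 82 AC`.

U+37C6: 3-byte form → E3 9F 86.
U+85534: 4-byte form → F2 85 94 B4.
U+391A: 3-byte form → E3 A4 9A.
U+E5CA: 3-byte form → EE 97 8A.
U+4EDF: 3-byte form → E4 BB 9F.
U+1F96A: 4-byte form → F0 9F A5 AA.
U+10B1: 3-byte form → E1 82 B1.
U+7343: 3-byte form → E7 8D 83.
Concatenated (26 bytes): E3 9F 86 F2 85 94 B4 E3 A4 9A EE 97 8A E4 BB 9F F0 9F A5 AA E1 82 B1 E7 8D 83.

E3 9F 86 F2 85 94 B4 E3 A4 9A EE 97 8A E4 BB 9F F0 9F A5 AA E1 82 B1 E7 8D 83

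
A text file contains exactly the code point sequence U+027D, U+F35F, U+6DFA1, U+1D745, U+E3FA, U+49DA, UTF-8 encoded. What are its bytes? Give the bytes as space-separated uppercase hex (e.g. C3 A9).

U+027D: 2-byte form → C9 BD.
U+F35F: 3-byte form → EF 8D 9F.
U+6DFA1: 4-byte form → F1 AD BE A1.
U+1D745: 4-byte form → F0 9D 9D 85.
U+E3FA: 3-byte form → EE 8F BA.
U+49DA: 3-byte form → E4 A7 9A.
Concatenated (19 bytes): C9 BD EF 8D 9F F1 AD BE A1 F0 9D 9D 85 EE 8F BA E4 A7 9A.

C9 BD EF 8D 9F F1 AD BE A1 F0 9D 9D 85 EE 8F BA E4 A7 9A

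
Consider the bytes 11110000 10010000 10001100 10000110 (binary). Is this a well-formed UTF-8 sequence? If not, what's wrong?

Leading byte 0xF0 = 11110000 → 4-byte form.
Continuation bytes 0x90=10010000, 0x8C=10001100, 0x86=10000110 all match 10xxxxxx.
Decoded value 0x10306 is ≥ 0x10000 (shortest form) and not a surrogate.

valid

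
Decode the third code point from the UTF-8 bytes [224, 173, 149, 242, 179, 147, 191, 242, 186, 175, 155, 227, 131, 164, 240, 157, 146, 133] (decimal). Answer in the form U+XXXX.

Offset 0: leading byte 0xE0 = 11100000 → 3-byte char #1 = E0 AD 95.
Offset 3: leading byte 0xF2 = 11110010 → 4-byte char #2 = F2 B3 93 BF.
Offset 7: leading byte 0xF2 = 11110010 → 4-byte char #3 = F2 BA AF 9B.
Leading byte 0xF2 = 11110010 matches 11110xxx → 4-byte sequence.
Byte 1: 0xF2 = 11110010, payload 010 (3 bits).
Byte 2: 0xBA = 10111010 (10xxxxxx ✓), payload 111010.
Byte 3: 0xAF = 10101111 (10xxxxxx ✓), payload 101111.
Byte 4: 0x9B = 10011011 (10xxxxxx ✓), payload 011011.
Concatenate: 010111010101111011011 = 0xBABDB (21 bits → U+BABDB).

U+BABDB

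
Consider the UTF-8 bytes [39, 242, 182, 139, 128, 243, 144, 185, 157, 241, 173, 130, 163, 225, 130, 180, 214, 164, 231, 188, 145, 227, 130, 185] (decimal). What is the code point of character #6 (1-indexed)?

Offset 0: leading byte 0x27 = 00100111 → 1-byte char #1 = 27.
Offset 1: leading byte 0xF2 = 11110010 → 4-byte char #2 = F2 B6 8B 80.
Offset 5: leading byte 0xF3 = 11110011 → 4-byte char #3 = F3 90 B9 9D.
Offset 9: leading byte 0xF1 = 11110001 → 4-byte char #4 = F1 AD 82 A3.
Offset 13: leading byte 0xE1 = 11100001 → 3-byte char #5 = E1 82 B4.
Offset 16: leading byte 0xD6 = 11010110 → 2-byte char #6 = D6 A4.
Leading byte 0xD6 = 11010110 matches 110xxxxx → 2-byte sequence.
Byte 1: 0xD6 = 11010110, payload 10110 (5 bits).
Byte 2: 0xA4 = 10100100 (10xxxxxx ✓), payload 100100.
Concatenate: 10110100100 = 0x5A4 (11 bits → U+05A4).

U+05A4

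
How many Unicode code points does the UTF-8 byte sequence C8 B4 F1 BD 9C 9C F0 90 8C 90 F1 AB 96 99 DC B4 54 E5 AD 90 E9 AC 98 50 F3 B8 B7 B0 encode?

Byte at offset 0: 0xC8 = 11001000 → 2-byte char (#1). Advance 2.
Byte at offset 2: 0xF1 = 11110001 → 4-byte char (#2). Advance 4.
Byte at offset 6: 0xF0 = 11110000 → 4-byte char (#3). Advance 4.
Byte at offset 10: 0xF1 = 11110001 → 4-byte char (#4). Advance 4.
Byte at offset 14: 0xDC = 11011100 → 2-byte char (#5). Advance 2.
Byte at offset 16: 0x54 = 01010100 → 1-byte char (#6). Advance 1.
Byte at offset 17: 0xE5 = 11100101 → 3-byte char (#7). Advance 3.
Byte at offset 20: 0xE9 = 11101001 → 3-byte char (#8). Advance 3.
Byte at offset 23: 0x50 = 01010000 → 1-byte char (#9). Advance 1.
Byte at offset 24: 0xF3 = 11110011 → 4-byte char (#10). Advance 4.
Reached end at offset 28 after 10 code points.

10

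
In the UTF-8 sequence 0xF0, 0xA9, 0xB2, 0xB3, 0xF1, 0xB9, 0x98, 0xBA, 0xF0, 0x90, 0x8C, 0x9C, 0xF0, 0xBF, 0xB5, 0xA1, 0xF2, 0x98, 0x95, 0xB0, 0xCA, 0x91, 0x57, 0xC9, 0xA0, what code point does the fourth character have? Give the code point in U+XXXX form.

U+3FD61

Offset 0: leading byte 0xF0 = 11110000 → 4-byte char #1 = F0 A9 B2 B3.
Offset 4: leading byte 0xF1 = 11110001 → 4-byte char #2 = F1 B9 98 BA.
Offset 8: leading byte 0xF0 = 11110000 → 4-byte char #3 = F0 90 8C 9C.
Offset 12: leading byte 0xF0 = 11110000 → 4-byte char #4 = F0 BF B5 A1.
Leading byte 0xF0 = 11110000 matches 11110xxx → 4-byte sequence.
Byte 1: 0xF0 = 11110000, payload 000 (3 bits).
Byte 2: 0xBF = 10111111 (10xxxxxx ✓), payload 111111.
Byte 3: 0xB5 = 10110101 (10xxxxxx ✓), payload 110101.
Byte 4: 0xA1 = 10100001 (10xxxxxx ✓), payload 100001.
Concatenate: 000111111110101100001 = 0x3FD61 (21 bits → U+3FD61).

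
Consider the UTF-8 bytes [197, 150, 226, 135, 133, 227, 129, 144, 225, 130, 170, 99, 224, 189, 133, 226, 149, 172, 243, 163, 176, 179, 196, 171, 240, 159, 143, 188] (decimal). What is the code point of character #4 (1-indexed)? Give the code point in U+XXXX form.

Offset 0: leading byte 0xC5 = 11000101 → 2-byte char #1 = C5 96.
Offset 2: leading byte 0xE2 = 11100010 → 3-byte char #2 = E2 87 85.
Offset 5: leading byte 0xE3 = 11100011 → 3-byte char #3 = E3 81 90.
Offset 8: leading byte 0xE1 = 11100001 → 3-byte char #4 = E1 82 AA.
Leading byte 0xE1 = 11100001 matches 1110xxxx → 3-byte sequence.
Byte 1: 0xE1 = 11100001, payload 0001 (4 bits).
Byte 2: 0x82 = 10000010 (10xxxxxx ✓), payload 000010.
Byte 3: 0xAA = 10101010 (10xxxxxx ✓), payload 101010.
Concatenate: 0001000010101010 = 0x10AA (16 bits → U+10AA).

U+10AA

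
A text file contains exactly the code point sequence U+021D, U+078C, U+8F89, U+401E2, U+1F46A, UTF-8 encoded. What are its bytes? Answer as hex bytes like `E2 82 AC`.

U+021D: 2-byte form → C8 9D.
U+078C: 2-byte form → DE 8C.
U+8F89: 3-byte form → E8 BE 89.
U+401E2: 4-byte form → F1 80 87 A2.
U+1F46A: 4-byte form → F0 9F 91 AA.
Concatenated (15 bytes): C8 9D DE 8C E8 BE 89 F1 80 87 A2 F0 9F 91 AA.

C8 9D DE 8C E8 BE 89 F1 80 87 A2 F0 9F 91 AA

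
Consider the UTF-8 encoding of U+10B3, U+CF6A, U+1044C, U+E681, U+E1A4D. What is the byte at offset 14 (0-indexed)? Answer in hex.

U+10B3 → 3-byte form E1 82 B3 at offsets 0–2.
U+CF6A → 3-byte form EC BD AA at offsets 3–5.
U+1044C → 4-byte form F0 90 91 8C at offsets 6–9.
U+E681 → 3-byte form EE 9A 81 at offsets 10–12.
U+E1A4D → 4-byte form F3 A1 A9 8D at offsets 13–16.
Offset 14 falls in char 5's range; it's byte 2 of F3 A1 A9 8D = 0xA1.

0xA1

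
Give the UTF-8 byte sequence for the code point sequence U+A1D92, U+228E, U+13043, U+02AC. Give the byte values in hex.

F2 A1 B6 92 E2 8A 8E F0 93 81 83 CA AC

U+A1D92: 4-byte form → F2 A1 B6 92.
U+228E: 3-byte form → E2 8A 8E.
U+13043: 4-byte form → F0 93 81 83.
U+02AC: 2-byte form → CA AC.
Concatenated (13 bytes): F2 A1 B6 92 E2 8A 8E F0 93 81 83 CA AC.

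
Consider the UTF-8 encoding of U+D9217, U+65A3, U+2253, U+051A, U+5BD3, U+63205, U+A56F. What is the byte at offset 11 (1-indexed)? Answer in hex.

1-indexed offset 11 is 0-indexed offset 10.
U+D9217 → 4-byte form F3 99 88 97 at offsets 0–3.
U+65A3 → 3-byte form E6 96 A3 at offsets 4–6.
U+2253 → 3-byte form E2 89 93 at offsets 7–9.
U+051A → 2-byte form D4 9A at offsets 10–11.
Offset 10 falls in char 4's range; it's byte 1 of D4 9A = 0xD4.

0xD4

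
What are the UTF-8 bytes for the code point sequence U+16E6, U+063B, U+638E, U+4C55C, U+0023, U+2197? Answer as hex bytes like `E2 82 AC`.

E1 9B A6 D8 BB E6 8E 8E F1 8C 95 9C 23 E2 86 97

U+16E6: 3-byte form → E1 9B A6.
U+063B: 2-byte form → D8 BB.
U+638E: 3-byte form → E6 8E 8E.
U+4C55C: 4-byte form → F1 8C 95 9C.
U+0023: 1-byte form → 23.
U+2197: 3-byte form → E2 86 97.
Concatenated (16 bytes): E1 9B A6 D8 BB E6 8E 8E F1 8C 95 9C 23 E2 86 97.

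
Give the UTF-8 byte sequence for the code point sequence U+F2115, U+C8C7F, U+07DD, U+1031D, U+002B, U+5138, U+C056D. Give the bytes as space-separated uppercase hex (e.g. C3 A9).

F3 B2 84 95 F3 88 B1 BF DF 9D F0 90 8C 9D 2B E5 84 B8 F3 80 95 AD

U+F2115: 4-byte form → F3 B2 84 95.
U+C8C7F: 4-byte form → F3 88 B1 BF.
U+07DD: 2-byte form → DF 9D.
U+1031D: 4-byte form → F0 90 8C 9D.
U+002B: 1-byte form → 2B.
U+5138: 3-byte form → E5 84 B8.
U+C056D: 4-byte form → F3 80 95 AD.
Concatenated (22 bytes): F3 B2 84 95 F3 88 B1 BF DF 9D F0 90 8C 9D 2B E5 84 B8 F3 80 95 AD.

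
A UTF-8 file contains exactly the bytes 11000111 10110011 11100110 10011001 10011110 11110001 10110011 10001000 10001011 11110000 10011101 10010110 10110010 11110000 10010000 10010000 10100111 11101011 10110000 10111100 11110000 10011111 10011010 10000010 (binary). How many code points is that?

Byte at offset 0: 0xC7 = 11000111 → 2-byte char (#1). Advance 2.
Byte at offset 2: 0xE6 = 11100110 → 3-byte char (#2). Advance 3.
Byte at offset 5: 0xF1 = 11110001 → 4-byte char (#3). Advance 4.
Byte at offset 9: 0xF0 = 11110000 → 4-byte char (#4). Advance 4.
Byte at offset 13: 0xF0 = 11110000 → 4-byte char (#5). Advance 4.
Byte at offset 17: 0xEB = 11101011 → 3-byte char (#6). Advance 3.
Byte at offset 20: 0xF0 = 11110000 → 4-byte char (#7). Advance 4.
Reached end at offset 24 after 7 code points.

7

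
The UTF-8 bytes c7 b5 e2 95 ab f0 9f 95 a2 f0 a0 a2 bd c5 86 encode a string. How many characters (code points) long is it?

Byte at offset 0: 0xC7 = 11000111 → 2-byte char (#1). Advance 2.
Byte at offset 2: 0xE2 = 11100010 → 3-byte char (#2). Advance 3.
Byte at offset 5: 0xF0 = 11110000 → 4-byte char (#3). Advance 4.
Byte at offset 9: 0xF0 = 11110000 → 4-byte char (#4). Advance 4.
Byte at offset 13: 0xC5 = 11000101 → 2-byte char (#5). Advance 2.
Reached end at offset 15 after 5 code points.

5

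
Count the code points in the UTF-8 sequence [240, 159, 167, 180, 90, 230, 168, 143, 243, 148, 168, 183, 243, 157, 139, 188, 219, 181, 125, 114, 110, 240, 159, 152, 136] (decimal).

10

Byte at offset 0: 0xF0 = 11110000 → 4-byte char (#1). Advance 4.
Byte at offset 4: 0x5A = 01011010 → 1-byte char (#2). Advance 1.
Byte at offset 5: 0xE6 = 11100110 → 3-byte char (#3). Advance 3.
Byte at offset 8: 0xF3 = 11110011 → 4-byte char (#4). Advance 4.
Byte at offset 12: 0xF3 = 11110011 → 4-byte char (#5). Advance 4.
Byte at offset 16: 0xDB = 11011011 → 2-byte char (#6). Advance 2.
Byte at offset 18: 0x7D = 01111101 → 1-byte char (#7). Advance 1.
Byte at offset 19: 0x72 = 01110010 → 1-byte char (#8). Advance 1.
Byte at offset 20: 0x6E = 01101110 → 1-byte char (#9). Advance 1.
Byte at offset 21: 0xF0 = 11110000 → 4-byte char (#10). Advance 4.
Reached end at offset 25 after 10 code points.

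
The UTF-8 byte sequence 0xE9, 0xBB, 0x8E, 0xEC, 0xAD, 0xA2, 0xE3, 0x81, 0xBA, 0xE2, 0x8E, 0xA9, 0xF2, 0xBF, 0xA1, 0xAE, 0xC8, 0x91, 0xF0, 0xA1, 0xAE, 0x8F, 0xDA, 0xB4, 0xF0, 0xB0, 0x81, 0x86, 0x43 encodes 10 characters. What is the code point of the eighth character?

U+06B4

Offset 0: leading byte 0xE9 = 11101001 → 3-byte char #1 = E9 BB 8E.
Offset 3: leading byte 0xEC = 11101100 → 3-byte char #2 = EC AD A2.
Offset 6: leading byte 0xE3 = 11100011 → 3-byte char #3 = E3 81 BA.
Offset 9: leading byte 0xE2 = 11100010 → 3-byte char #4 = E2 8E A9.
Offset 12: leading byte 0xF2 = 11110010 → 4-byte char #5 = F2 BF A1 AE.
Offset 16: leading byte 0xC8 = 11001000 → 2-byte char #6 = C8 91.
Offset 18: leading byte 0xF0 = 11110000 → 4-byte char #7 = F0 A1 AE 8F.
Offset 22: leading byte 0xDA = 11011010 → 2-byte char #8 = DA B4.
Leading byte 0xDA = 11011010 matches 110xxxxx → 2-byte sequence.
Byte 1: 0xDA = 11011010, payload 11010 (5 bits).
Byte 2: 0xB4 = 10110100 (10xxxxxx ✓), payload 110100.
Concatenate: 11010110100 = 0x6B4 (11 bits → U+06B4).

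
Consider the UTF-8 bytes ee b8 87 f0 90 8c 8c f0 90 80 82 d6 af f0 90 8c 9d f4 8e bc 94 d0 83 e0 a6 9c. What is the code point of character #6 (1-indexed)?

U+10EF14

Offset 0: leading byte 0xEE = 11101110 → 3-byte char #1 = EE B8 87.
Offset 3: leading byte 0xF0 = 11110000 → 4-byte char #2 = F0 90 8C 8C.
Offset 7: leading byte 0xF0 = 11110000 → 4-byte char #3 = F0 90 80 82.
Offset 11: leading byte 0xD6 = 11010110 → 2-byte char #4 = D6 AF.
Offset 13: leading byte 0xF0 = 11110000 → 4-byte char #5 = F0 90 8C 9D.
Offset 17: leading byte 0xF4 = 11110100 → 4-byte char #6 = F4 8E BC 94.
Leading byte 0xF4 = 11110100 matches 11110xxx → 4-byte sequence.
Byte 1: 0xF4 = 11110100, payload 100 (3 bits).
Byte 2: 0x8E = 10001110 (10xxxxxx ✓), payload 001110.
Byte 3: 0xBC = 10111100 (10xxxxxx ✓), payload 111100.
Byte 4: 0x94 = 10010100 (10xxxxxx ✓), payload 010100.
Concatenate: 100001110111100010100 = 0x10EF14 (21 bits → U+10EF14).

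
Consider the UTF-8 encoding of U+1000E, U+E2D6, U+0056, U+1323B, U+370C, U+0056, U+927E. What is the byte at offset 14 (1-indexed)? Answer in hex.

1-indexed offset 14 is 0-indexed offset 13.
U+1000E → 4-byte form F0 90 80 8E at offsets 0–3.
U+E2D6 → 3-byte form EE 8B 96 at offsets 4–6.
U+0056 → 1-byte form 56 at offsets 7–7.
U+1323B → 4-byte form F0 93 88 BB at offsets 8–11.
U+370C → 3-byte form E3 9C 8C at offsets 12–14.
Offset 13 falls in char 5's range; it's byte 2 of E3 9C 8C = 0x9C.

0x9C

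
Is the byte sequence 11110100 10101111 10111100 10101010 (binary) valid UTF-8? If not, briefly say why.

invalid (encodes a value above U+10FFFF)

Leading byte 0xF4 = 11110100 → 4-byte form.
Payload = 0x12FF2A, which exceeds U+10FFFF, the maximum Unicode code point. (Leading bytes F5–FF, or F4 followed by ≥ 0x90, are invalid.)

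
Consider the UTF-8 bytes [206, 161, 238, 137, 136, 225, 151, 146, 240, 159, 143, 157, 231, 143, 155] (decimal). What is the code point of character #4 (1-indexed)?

U+1F3DD

Offset 0: leading byte 0xCE = 11001110 → 2-byte char #1 = CE A1.
Offset 2: leading byte 0xEE = 11101110 → 3-byte char #2 = EE 89 88.
Offset 5: leading byte 0xE1 = 11100001 → 3-byte char #3 = E1 97 92.
Offset 8: leading byte 0xF0 = 11110000 → 4-byte char #4 = F0 9F 8F 9D.
Leading byte 0xF0 = 11110000 matches 11110xxx → 4-byte sequence.
Byte 1: 0xF0 = 11110000, payload 000 (3 bits).
Byte 2: 0x9F = 10011111 (10xxxxxx ✓), payload 011111.
Byte 3: 0x8F = 10001111 (10xxxxxx ✓), payload 001111.
Byte 4: 0x9D = 10011101 (10xxxxxx ✓), payload 011101.
Concatenate: 000011111001111011101 = 0x1F3DD (21 bits → U+1F3DD).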